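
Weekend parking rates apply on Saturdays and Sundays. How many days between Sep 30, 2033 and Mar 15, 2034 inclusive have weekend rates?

48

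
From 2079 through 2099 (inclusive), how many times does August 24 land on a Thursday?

3

Day of week of August 24 in each year:
2079: Thu ✓, 2080: Sat, 2081: Sun, 2082: Mon, 2083: Tue, 2084: Thu ✓, 2085: Fri, 2086: Sat, 2087: Sun, 2088: Tue, 2089: Wed, 2090: Thu ✓, 2091: Fri, 2092: Sun, 2093: Mon, 2094: Tue, 2095: Wed, 2096: Fri, 2097: Sat, 2098: Sun, 2099: Mon
Thursdays: 2079, 2084, 2090.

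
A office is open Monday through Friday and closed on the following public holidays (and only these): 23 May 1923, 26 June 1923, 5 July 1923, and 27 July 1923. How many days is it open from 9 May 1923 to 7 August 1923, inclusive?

61 working days

9 May 1923 is a Wednesday.
From 9 May 1923 to 7 August 1923 is 91 days inclusive.
91 = 7 × 13, so the span is exactly 13 full weeks.
Each full week contributes 5 weekdays (Mon–Fri): 13 × 5 = 65.
Holidays: 23 May 1923 (Wed); 26 June 1923 (Tue); 5 July 1923 (Thu); 27 July 1923 (Fri).
All 4 holidays fall on weekdays, so subtract 4.
Business days: 65 − 4 = 61.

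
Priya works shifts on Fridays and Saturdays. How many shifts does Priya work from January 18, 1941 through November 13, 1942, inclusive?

January 18, 1941 is a Saturday.
From January 18, 1941 to November 13, 1942 is 665 days inclusive.
665 = 7 × 95, so the span is exactly 95 full weeks.
Each full week contributes 2 days from the set (Fri, Sat): 95 × 2 = 190.
Total: 190.

190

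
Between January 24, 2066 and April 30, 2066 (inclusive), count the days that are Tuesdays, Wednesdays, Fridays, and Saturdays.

January 24, 2066 is a Sunday.
The range spans 97 days (inclusive of both endpoints).
97 = 7 × 13 + 6, so there are 13 full weeks plus 6 extra days.
Each full week contributes 4 days from the set (Tue, Wed, Fri, Sat): 13 × 4 = 52.
The 6 extra days are Sunday, Monday, Tuesday, Wednesday, Thursday, Friday — 3 of them qualify.
Total: 52 + 3 = 55.

55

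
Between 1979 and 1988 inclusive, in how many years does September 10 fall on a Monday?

Day of week of September 10 in each year:
1979: Mon ✓, 1980: Wed, 1981: Thu, 1982: Fri, 1983: Sat, 1984: Mon ✓, 1985: Tue, 1986: Wed, 1987: Thu, 1988: Sat
Mondays: 1979, 1984.

2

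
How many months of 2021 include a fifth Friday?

A month has five Fridays exactly when Friday falls within its first (length − 28) days.
Jan: 31 days, starts Fri → 5 of Fri, Sat, Sun ✓
Feb: 28 days, starts Mon → 5 of (none)
Mar: 31 days, starts Mon → 5 of Mon, Tue, Wed
Apr: 30 days, starts Thu → 5 of Thu, Fri ✓
May: 31 days, starts Sat → 5 of Sat, Sun, Mon
Jun: 30 days, starts Tue → 5 of Tue, Wed
Jul: 31 days, starts Thu → 5 of Thu, Fri, Sat ✓
Aug: 31 days, starts Sun → 5 of Sun, Mon, Tue
Sep: 30 days, starts Wed → 5 of Wed, Thu
Oct: 31 days, starts Fri → 5 of Fri, Sat, Sun ✓
Nov: 30 days, starts Mon → 5 of Mon, Tue
Dec: 31 days, starts Wed → 5 of Wed, Thu, Fri ✓
Months with five Fridays: Jan, Apr, Jul, Oct, Dec.

5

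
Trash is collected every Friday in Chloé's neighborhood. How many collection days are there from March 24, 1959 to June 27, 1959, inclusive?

March 24, 1959 is a Tuesday.
That's 96 days from start to end, counting both.
96 = 7 × 13 + 5, so there are 13 full weeks plus 5 extra days.
Each full week contributes one Friday: 13 so far.
The 5 extra days are Tuesday, Wednesday, Thursday, Friday, Saturday — 1 of them qualifies.
Total: 13 + 1 = 14.

14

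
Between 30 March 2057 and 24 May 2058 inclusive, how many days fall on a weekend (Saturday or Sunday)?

30 March 2057 is a Friday.
From 30 March 2057 to 24 May 2058 is 421 days inclusive.
421 = 7 × 60 + 1, so there are 60 full weeks plus 1 extra day.
Each full week contributes 2 weekend days (Sat, Sun): 60 × 2 = 120.
The 1 extra day is Fri — none qualify.
Total: 120 + 0 = 120.

120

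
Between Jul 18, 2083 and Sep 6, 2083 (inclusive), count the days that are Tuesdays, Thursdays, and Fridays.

21

Jul 18, 2083 is a Sunday.
That's 51 days from start to end, counting both.
51 = 7 × 7 + 2, so there are 7 full weeks plus 2 extra days.
Each full week contributes 3 days from the set (Tue, Thu, Fri): 7 × 3 = 21.
The 2 extra days are Sun, Mon — none qualify.
Total: 21 + 0 = 21.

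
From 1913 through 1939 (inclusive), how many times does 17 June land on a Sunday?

Day of week of June 17 in each year:
1913: Tue, 1914: Wed, 1915: Thu, 1916: Sat, 1917: Sun ✓, 1918: Mon, 1919: Tue, 1920: Thu, 1921: Fri, 1922: Sat, 1923: Sun ✓, 1924: Tue, 1925: Wed, 1926: Thu, 1927: Fri, 1928: Sun ✓, 1929: Mon, 1930: Tue, 1931: Wed, 1932: Fri, 1933: Sat, 1934: Sun ✓, 1935: Mon, 1936: Wed, 1937: Thu, 1938: Fri, 1939: Sat
Sundays: 1917, 1923, 1928, 1934.

4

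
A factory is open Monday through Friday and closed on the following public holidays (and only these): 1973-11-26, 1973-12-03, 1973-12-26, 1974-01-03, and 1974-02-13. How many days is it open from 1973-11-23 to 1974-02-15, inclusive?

1973-11-23 is a Friday.
That's 85 days from start to end, counting both.
85 = 7 × 12 + 1, so there are 12 full weeks plus 1 extra day.
Each full week contributes 5 weekdays (Mon–Fri): 12 × 5 = 60.
The 1 extra day is Friday — 1 of them qualifies.
Total: 60 + 1 = 61.
Holidays: 1973-11-26 (Mon); 1973-12-03 (Mon); 1973-12-26 (Wed); 1974-01-03 (Thu); 1974-02-13 (Wed).
All 5 holidays fall on weekdays, so subtract 5.
Business days: 61 − 5 = 56.

56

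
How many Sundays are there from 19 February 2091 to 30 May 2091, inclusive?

19 February 2091 is a Monday.
That's 101 days from start to end, counting both.
101 = 7 × 14 + 3, so there are 14 full weeks plus 3 extra days.
Each full week contributes one Sunday: 14 so far.
The 3 extra days are Monday, Tuesday, Wednesday — none qualify.
Total: 14 + 0 = 14.

14 Sundays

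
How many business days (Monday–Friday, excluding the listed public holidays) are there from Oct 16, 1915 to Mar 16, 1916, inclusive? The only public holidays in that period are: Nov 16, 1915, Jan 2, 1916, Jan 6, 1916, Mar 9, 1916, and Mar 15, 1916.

105

Oct 16, 1915 is a Saturday.
That's 153 days from start to end, counting both.
153 = 7 × 21 + 6, so there are 21 full weeks plus 6 extra days.
Each full week contributes 5 weekdays (Mon–Fri): 21 × 5 = 105.
The 6 extra days are Sat, Sun, Mon, Tue, Wed, Thu — 4 of them qualify.
Total: 105 + 4 = 109.
Holidays: Nov 16, 1915 (Tue); Jan 2, 1916 (Sun); Jan 6, 1916 (Thu); Mar 9, 1916 (Thu); Mar 15, 1916 (Wed).
4 of the 5 holidays fall on weekdays; the rest are weekends and were already excluded.
Business days: 109 − 4 = 105.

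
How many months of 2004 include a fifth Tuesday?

4

A month has five Tuesdays exactly when Tuesday falls within its first (length − 28) days.
Jan: 31 days, starts Thu → 5 of Thu, Fri, Sat
Feb: 29 days, starts Sun → 5 of Sun
Mar: 31 days, starts Mon → 5 of Mon, Tue, Wed ✓
Apr: 30 days, starts Thu → 5 of Thu, Fri
May: 31 days, starts Sat → 5 of Sat, Sun, Mon
Jun: 30 days, starts Tue → 5 of Tue, Wed ✓
Jul: 31 days, starts Thu → 5 of Thu, Fri, Sat
Aug: 31 days, starts Sun → 5 of Sun, Mon, Tue ✓
Sep: 30 days, starts Wed → 5 of Wed, Thu
Oct: 31 days, starts Fri → 5 of Fri, Sat, Sun
Nov: 30 days, starts Mon → 5 of Mon, Tue ✓
Dec: 31 days, starts Wed → 5 of Wed, Thu, Fri
Months with five Tuesdays: Mar, Jun, Aug, Nov.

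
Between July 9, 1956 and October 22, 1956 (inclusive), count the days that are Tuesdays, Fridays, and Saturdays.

July 9, 1956 is a Monday.
That's 106 days from start to end, counting both.
106 = 7 × 15 + 1, so there are 15 full weeks plus 1 extra day.
Each full week contributes 3 days from the set (Tue, Fri, Sat): 15 × 3 = 45.
The 1 extra day is Monday — none qualify.
Total: 45 + 0 = 45.

45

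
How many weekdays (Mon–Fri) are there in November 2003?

20 weekdays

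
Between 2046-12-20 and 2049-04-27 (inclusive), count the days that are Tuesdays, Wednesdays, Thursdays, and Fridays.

2046-12-20 is a Thursday.
From 2046-12-20 to 2049-04-27 is 860 days inclusive.
860 = 7 × 122 + 6, so there are 122 full weeks plus 6 extra days.
Each full week contributes 4 days from the set (Tue, Wed, Thu, Fri): 122 × 4 = 488.
The 6 extra days are Thursday, Friday, Saturday, Sunday, Monday, Tuesday — 3 of them qualify.
Total: 488 + 3 = 491.

491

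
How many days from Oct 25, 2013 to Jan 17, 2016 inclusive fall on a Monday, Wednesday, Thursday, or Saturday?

465

Oct 25, 2013 is a Friday.
That's 815 days from start to end, counting both.
815 = 7 × 116 + 3, so there are 116 full weeks plus 3 extra days.
Each full week contributes 4 days from the set (Mon, Wed, Thu, Sat): 116 × 4 = 464.
The 3 extra days are Fri, Sat, Sun — 1 of them qualifies.
Total: 464 + 1 = 465.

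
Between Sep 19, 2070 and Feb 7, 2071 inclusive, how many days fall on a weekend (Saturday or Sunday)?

Sep 19, 2070 is a Friday.
From Sep 19, 2070 to Feb 7, 2071 is 142 days inclusive.
142 = 7 × 20 + 2, so there are 20 full weeks plus 2 extra days.
Each full week contributes 2 weekend days (Sat, Sun): 20 × 2 = 40.
The 2 extra days are Fri, Sat — 1 of them qualifies.
Total: 40 + 1 = 41.

41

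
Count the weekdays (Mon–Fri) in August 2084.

23 weekdays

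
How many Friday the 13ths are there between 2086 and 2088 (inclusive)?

5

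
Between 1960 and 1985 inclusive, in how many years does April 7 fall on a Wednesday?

4

Day of week of April 7 in each year:
1960: Thu, 1961: Fri, 1962: Sat, 1963: Sun, 1964: Tue, 1965: Wed ✓, 1966: Thu, 1967: Fri, 1968: Sun, 1969: Mon, 1970: Tue, 1971: Wed ✓, 1972: Fri, 1973: Sat, 1974: Sun, 1975: Mon, 1976: Wed ✓, 1977: Thu, 1978: Fri, 1979: Sat, 1980: Mon, 1981: Tue, 1982: Wed ✓, 1983: Thu, 1984: Sat, 1985: Sun
Wednesdays: 1965, 1971, 1976, 1982.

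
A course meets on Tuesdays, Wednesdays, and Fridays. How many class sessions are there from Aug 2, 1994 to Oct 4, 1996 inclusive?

342

Aug 2, 1994 is a Tuesday.
That's 795 days from start to end, counting both.
795 = 7 × 113 + 4, so there are 113 full weeks plus 4 extra days.
Each full week contributes 3 days from the set (Tue, Wed, Fri): 113 × 3 = 339.
The 4 extra days are Tuesday, Wednesday, Thursday, Friday — 3 of them qualify.
Total: 339 + 3 = 342.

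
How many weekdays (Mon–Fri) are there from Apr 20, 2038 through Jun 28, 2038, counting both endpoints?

Apr 20, 2038 is a Tuesday.
The range spans 70 days (inclusive of both endpoints).
70 = 7 × 10, so the span is exactly 10 full weeks.
Each full week contributes 5 weekdays (Mon–Fri): 10 × 5 = 50.
Total: 50.

50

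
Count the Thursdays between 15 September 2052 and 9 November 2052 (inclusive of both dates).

8 Thursdays

15 September 2052 is a Sunday.
That's 56 days from start to end, counting both.
56 = 7 × 8, so the span is exactly 8 full weeks.
Each full week contributes one Thursday: 8 so far.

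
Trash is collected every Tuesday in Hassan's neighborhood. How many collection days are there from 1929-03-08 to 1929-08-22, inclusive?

24 Tuesdays

1929-03-08 is a Friday.
The range spans 168 days (inclusive of both endpoints).
168 = 7 × 24, so the span is exactly 24 full weeks.
Each full week contributes one Tuesday: 24 so far.
Total: 24.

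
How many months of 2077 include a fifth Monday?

4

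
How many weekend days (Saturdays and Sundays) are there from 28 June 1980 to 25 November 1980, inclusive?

44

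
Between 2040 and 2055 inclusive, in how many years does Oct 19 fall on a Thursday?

2

Day of week of October 19 in each year:
2040: Fri, 2041: Sat, 2042: Sun, 2043: Mon, 2044: Wed, 2045: Thu ✓, 2046: Fri, 2047: Sat, 2048: Mon, 2049: Tue, 2050: Wed, 2051: Thu ✓, 2052: Sat, 2053: Sun, 2054: Mon, 2055: Tue
Thursdays: 2045, 2051.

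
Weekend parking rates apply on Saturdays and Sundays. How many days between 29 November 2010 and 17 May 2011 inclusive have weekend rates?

48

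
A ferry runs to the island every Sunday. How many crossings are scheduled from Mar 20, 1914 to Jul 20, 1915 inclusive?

70 Sundays

Mar 20, 1914 is a Friday.
The range spans 488 days (inclusive of both endpoints).
488 = 7 × 69 + 5, so there are 69 full weeks plus 5 extra days.
Each full week contributes one Sunday: 69 so far.
The 5 extra days are Fri, Sat, Sun, Mon, Tue — 1 of them qualifies.
Total: 69 + 1 = 70.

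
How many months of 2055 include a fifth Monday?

4

A month has five Mondays exactly when Monday falls within its first (length − 28) days.
Jan: 31 days, starts Fri → 5 of Fri, Sat, Sun
Feb: 28 days, starts Mon → 5 of (none)
Mar: 31 days, starts Mon → 5 of Mon, Tue, Wed ✓
Apr: 30 days, starts Thu → 5 of Thu, Fri
May: 31 days, starts Sat → 5 of Sat, Sun, Mon ✓
Jun: 30 days, starts Tue → 5 of Tue, Wed
Jul: 31 days, starts Thu → 5 of Thu, Fri, Sat
Aug: 31 days, starts Sun → 5 of Sun, Mon, Tue ✓
Sep: 30 days, starts Wed → 5 of Wed, Thu
Oct: 31 days, starts Fri → 5 of Fri, Sat, Sun
Nov: 30 days, starts Mon → 5 of Mon, Tue ✓
Dec: 31 days, starts Wed → 5 of Wed, Thu, Fri
Months with five Mondays: Mar, May, Aug, Nov.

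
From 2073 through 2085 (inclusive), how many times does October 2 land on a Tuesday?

2

Day of week of October 2 in each year:
2073: Mon, 2074: Tue ✓, 2075: Wed, 2076: Fri, 2077: Sat, 2078: Sun, 2079: Mon, 2080: Wed, 2081: Thu, 2082: Fri, 2083: Sat, 2084: Mon, 2085: Tue ✓
Tuesdays: 2074, 2085.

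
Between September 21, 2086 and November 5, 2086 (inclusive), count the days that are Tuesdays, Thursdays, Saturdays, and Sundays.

September 21, 2086 is a Saturday.
From September 21, 2086 to November 5, 2086 is 46 days inclusive.
46 = 7 × 6 + 4, so there are 6 full weeks plus 4 extra days.
Each full week contributes 4 days from the set (Tue, Thu, Sat, Sun): 6 × 4 = 24.
The 4 extra days are Saturday, Sunday, Monday, Tuesday — 3 of them qualify.
Total: 24 + 3 = 27.

27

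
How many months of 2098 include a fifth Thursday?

A month has five Thursdays exactly when Thursday falls within its first (length − 28) days.
Jan: 31 days, starts Wed → 5 of Wed, Thu, Fri ✓
Feb: 28 days, starts Sat → 5 of (none)
Mar: 31 days, starts Sat → 5 of Sat, Sun, Mon
Apr: 30 days, starts Tue → 5 of Tue, Wed
May: 31 days, starts Thu → 5 of Thu, Fri, Sat ✓
Jun: 30 days, starts Sun → 5 of Sun, Mon
Jul: 31 days, starts Tue → 5 of Tue, Wed, Thu ✓
Aug: 31 days, starts Fri → 5 of Fri, Sat, Sun
Sep: 30 days, starts Mon → 5 of Mon, Tue
Oct: 31 days, starts Wed → 5 of Wed, Thu, Fri ✓
Nov: 30 days, starts Sat → 5 of Sat, Sun
Dec: 31 days, starts Mon → 5 of Mon, Tue, Wed
Months with five Thursdays: Jan, May, Jul, Oct.

4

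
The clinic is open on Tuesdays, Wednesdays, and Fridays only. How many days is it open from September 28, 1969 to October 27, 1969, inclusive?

September 28, 1969 is a Sunday.
That's 30 days from start to end, counting both.
30 = 7 × 4 + 2, so there are 4 full weeks plus 2 extra days.
Each full week contributes 3 days from the set (Tue, Wed, Fri): 4 × 3 = 12.
The 2 extra days are Sun, Mon — none qualify.
Total: 12 + 0 = 12.

12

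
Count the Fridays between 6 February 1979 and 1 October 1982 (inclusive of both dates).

191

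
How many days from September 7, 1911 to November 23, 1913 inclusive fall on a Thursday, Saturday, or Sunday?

348

September 7, 1911 is a Thursday.
From September 7, 1911 to November 23, 1913 is 809 days inclusive.
809 = 7 × 115 + 4, so there are 115 full weeks plus 4 extra days.
Each full week contributes 3 days from the set (Thu, Sat, Sun): 115 × 3 = 345.
The 4 extra days are Thursday, Friday, Saturday, Sunday — 3 of them qualify.
Total: 345 + 3 = 348.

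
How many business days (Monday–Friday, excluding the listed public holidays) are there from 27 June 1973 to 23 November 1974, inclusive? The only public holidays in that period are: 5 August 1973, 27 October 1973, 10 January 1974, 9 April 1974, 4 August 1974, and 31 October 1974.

365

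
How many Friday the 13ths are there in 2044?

1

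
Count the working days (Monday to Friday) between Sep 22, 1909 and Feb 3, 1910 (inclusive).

97

Sep 22, 1909 is a Wednesday.
From Sep 22, 1909 to Feb 3, 1910 is 135 days inclusive.
135 = 7 × 19 + 2, so there are 19 full weeks plus 2 extra days.
Each full week contributes 5 weekdays (Mon–Fri): 19 × 5 = 95.
The 2 extra days are Wed, Thu — 2 of them qualify.
Total: 95 + 2 = 97.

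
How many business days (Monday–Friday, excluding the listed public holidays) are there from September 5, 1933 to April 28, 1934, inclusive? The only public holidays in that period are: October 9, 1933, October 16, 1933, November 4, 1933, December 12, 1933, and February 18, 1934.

September 5, 1933 is a Tuesday.
That's 236 days from start to end, counting both.
236 = 7 × 33 + 5, so there are 33 full weeks plus 5 extra days.
Each full week contributes 5 weekdays (Mon–Fri): 33 × 5 = 165.
The 5 extra days are Tuesday, Wednesday, Thursday, Friday, Saturday — 4 of them qualify.
Total: 165 + 4 = 169.
Holidays: October 9, 1933 (Mon); October 16, 1933 (Mon); November 4, 1933 (Sat); December 12, 1933 (Tue); February 18, 1934 (Sun).
3 of the 5 holidays fall on weekdays; the rest are weekends and were already excluded.
Business days: 169 − 3 = 166.

166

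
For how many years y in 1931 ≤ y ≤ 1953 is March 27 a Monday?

Day of week of March 27 in each year:
1931: Fri, 1932: Sun, 1933: Mon ✓, 1934: Tue, 1935: Wed, 1936: Fri, 1937: Sat, 1938: Sun, 1939: Mon ✓, 1940: Wed, 1941: Thu, 1942: Fri, 1943: Sat, 1944: Mon ✓, 1945: Tue, 1946: Wed, 1947: Thu, 1948: Sat, 1949: Sun, 1950: Mon ✓, 1951: Tue, 1952: Thu, 1953: Fri
Mondays: 1933, 1939, 1944, 1950.

4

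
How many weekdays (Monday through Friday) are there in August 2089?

23

1 August 2089 is a Monday.
The range spans 31 days (inclusive of both endpoints).
31 = 7 × 4 + 3, so there are 4 full weeks plus 3 extra days.
Each full week contributes 5 weekdays (Mon–Fri): 4 × 5 = 20.
The 3 extra days are Monday, Tuesday, Wednesday — 3 of them qualify.
Total: 20 + 3 = 23.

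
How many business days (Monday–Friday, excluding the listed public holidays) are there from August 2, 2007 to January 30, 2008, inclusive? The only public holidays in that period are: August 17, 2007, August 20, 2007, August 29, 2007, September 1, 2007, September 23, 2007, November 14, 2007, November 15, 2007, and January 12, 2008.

August 2, 2007 is a Thursday.
That's 182 days from start to end, counting both.
182 = 7 × 26, so the span is exactly 26 full weeks.
Each full week contributes 5 weekdays (Mon–Fri): 26 × 5 = 130.
Holidays: August 17, 2007 (Fri); August 20, 2007 (Mon); August 29, 2007 (Wed); September 1, 2007 (Sat); September 23, 2007 (Sun); November 14, 2007 (Wed); November 15, 2007 (Thu); January 12, 2008 (Sat).
5 of the 8 holidays fall on weekdays; the rest are weekends and were already excluded.
Business days: 130 − 5 = 125.

125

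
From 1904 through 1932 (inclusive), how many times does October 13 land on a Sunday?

Day of week of October 13 in each year:
1904: Thu, 1905: Fri, 1906: Sat, 1907: Sun ✓, 1908: Tue, 1909: Wed, 1910: Thu, 1911: Fri, 1912: Sun ✓, 1913: Mon, 1914: Tue, 1915: Wed, 1916: Fri, 1917: Sat, 1918: Sun ✓, 1919: Mon, 1920: Wed, 1921: Thu, 1922: Fri, 1923: Sat, 1924: Mon, 1925: Tue, 1926: Wed, 1927: Thu, 1928: Sat, 1929: Sun ✓, 1930: Mon, 1931: Tue, 1932: Thu
Sundays: 1907, 1912, 1918, 1929.

4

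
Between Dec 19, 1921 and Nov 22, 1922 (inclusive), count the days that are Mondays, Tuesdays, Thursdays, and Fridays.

194

Dec 19, 1921 is a Monday.
The range spans 339 days (inclusive of both endpoints).
339 = 7 × 48 + 3, so there are 48 full weeks plus 3 extra days.
Each full week contributes 4 days from the set (Mon, Tue, Thu, Fri): 48 × 4 = 192.
The 3 extra days are Monday, Tuesday, Wednesday — 2 of them qualify.
Total: 192 + 2 = 194.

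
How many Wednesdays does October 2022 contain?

Oct 1, 2022 is a Saturday.
The range spans 31 days (inclusive of both endpoints).
31 = 7 × 4 + 3, so there are 4 full weeks plus 3 extra days.
Each full week contributes one Wednesday: 4 so far.
The 3 extra days are Saturday, Sunday, Monday — none qualify.
Total: 4 + 0 = 4.

4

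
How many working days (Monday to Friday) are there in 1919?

Jan 1, 1919 is a Wednesday.
From Jan 1, 1919 to Dec 31, 1919 is 365 days inclusive.
365 = 7 × 52 + 1, so there are 52 full weeks plus 1 extra day.
Each full week contributes 5 weekdays (Mon–Fri): 52 × 5 = 260.
The 1 extra day is Wed — 1 of them qualifies.
Total: 260 + 1 = 261.

261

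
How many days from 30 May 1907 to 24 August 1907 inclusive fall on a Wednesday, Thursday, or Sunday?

30 May 1907 is a Thursday.
The range spans 87 days (inclusive of both endpoints).
87 = 7 × 12 + 3, so there are 12 full weeks plus 3 extra days.
Each full week contributes 3 days from the set (Wed, Thu, Sun): 12 × 3 = 36.
The 3 extra days are Thursday, Friday, Saturday — 1 of them qualifies.
Total: 36 + 1 = 37.

37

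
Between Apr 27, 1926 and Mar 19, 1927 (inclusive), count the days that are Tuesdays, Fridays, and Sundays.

Apr 27, 1926 is a Tuesday.
That's 327 days from start to end, counting both.
327 = 7 × 46 + 5, so there are 46 full weeks plus 5 extra days.
Each full week contributes 3 days from the set (Tue, Fri, Sun): 46 × 3 = 138.
The 5 extra days are Tue, Wed, Thu, Fri, Sat — 2 of them qualify.
Total: 138 + 2 = 140.

140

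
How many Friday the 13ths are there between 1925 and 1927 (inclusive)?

Friday-the-13ths by year:
1925: Feb, Mar, Nov
1926: Aug
1927: May

5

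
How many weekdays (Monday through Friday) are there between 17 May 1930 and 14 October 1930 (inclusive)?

17 May 1930 is a Saturday.
That's 151 days from start to end, counting both.
151 = 7 × 21 + 4, so there are 21 full weeks plus 4 extra days.
Each full week contributes 5 weekdays (Mon–Fri): 21 × 5 = 105.
The 4 extra days are Sat, Sun, Mon, Tue — 2 of them qualify.
Total: 105 + 2 = 107.

107 weekdays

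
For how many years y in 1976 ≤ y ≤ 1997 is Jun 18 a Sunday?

Day of week of June 18 in each year:
1976: Fri, 1977: Sat, 1978: Sun ✓, 1979: Mon, 1980: Wed, 1981: Thu, 1982: Fri, 1983: Sat, 1984: Mon, 1985: Tue, 1986: Wed, 1987: Thu, 1988: Sat, 1989: Sun ✓, 1990: Mon, 1991: Tue, 1992: Thu, 1993: Fri, 1994: Sat, 1995: Sun ✓, 1996: Tue, 1997: Wed
Sundays: 1978, 1989, 1995.

3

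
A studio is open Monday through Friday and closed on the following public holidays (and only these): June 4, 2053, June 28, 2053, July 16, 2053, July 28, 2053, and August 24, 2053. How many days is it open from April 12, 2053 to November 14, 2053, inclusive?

152 working days

April 12, 2053 is a Saturday.
From April 12, 2053 to November 14, 2053 is 217 days inclusive.
217 = 7 × 31, so the span is exactly 31 full weeks.
Each full week contributes 5 weekdays (Mon–Fri): 31 × 5 = 155.
Total: 155.
Holidays: June 4, 2053 (Wed); June 28, 2053 (Sat); July 16, 2053 (Wed); July 28, 2053 (Mon); August 24, 2053 (Sun).
3 of the 5 holidays fall on weekdays; the rest are weekends and were already excluded.
Business days: 155 − 3 = 152.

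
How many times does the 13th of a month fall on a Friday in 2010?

1

The 13th falls on a Friday when the month's 13th has weekday Fri.
Jan 13 is Wed; Feb 13 is Sat; Mar 13 is Sat; Apr 13 is Tue; May 13 is Thu; Jun 13 is Sun; Jul 13 is Tue; Aug 13 is Fri ✓; Sep 13 is Mon; Oct 13 is Wed; Nov 13 is Sat; Dec 13 is Mon.
Friday the 13ths: Aug.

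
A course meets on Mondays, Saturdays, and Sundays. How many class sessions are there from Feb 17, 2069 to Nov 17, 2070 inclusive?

275

Feb 17, 2069 is a Sunday.
That's 639 days from start to end, counting both.
639 = 7 × 91 + 2, so there are 91 full weeks plus 2 extra days.
Each full week contributes 3 days from the set (Mon, Sat, Sun): 91 × 3 = 273.
The 2 extra days are Sun, Mon — 2 of them qualify.
Total: 273 + 2 = 275.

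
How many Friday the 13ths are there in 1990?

The 13th falls on a Friday when the month's 13th has weekday Fri.
Jan 13 is Sat; Feb 13 is Tue; Mar 13 is Tue; Apr 13 is Fri ✓; May 13 is Sun; Jun 13 is Wed; Jul 13 is Fri ✓; Aug 13 is Mon; Sep 13 is Thu; Oct 13 is Sat; Nov 13 is Tue; Dec 13 is Thu.
Friday the 13ths: Apr, Jul.

2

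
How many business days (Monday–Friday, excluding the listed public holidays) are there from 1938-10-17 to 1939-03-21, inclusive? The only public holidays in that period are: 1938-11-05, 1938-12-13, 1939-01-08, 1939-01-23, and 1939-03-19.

1938-10-17 is a Monday.
That's 156 days from start to end, counting both.
156 = 7 × 22 + 2, so there are 22 full weeks plus 2 extra days.
Each full week contributes 5 weekdays (Mon–Fri): 22 × 5 = 110.
The 2 extra days are Mon, Tue — 2 of them qualify.
Total: 110 + 2 = 112.
Holidays: 1938-11-05 (Sat); 1938-12-13 (Tue); 1939-01-08 (Sun); 1939-01-23 (Mon); 1939-03-19 (Sun).
2 of the 5 holidays fall on weekdays; the rest are weekends and were already excluded.
Business days: 112 − 2 = 110.

110 business days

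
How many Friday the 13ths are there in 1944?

1

The 13th falls on a Friday when the month's 13th has weekday Fri.
Jan 13 is Thu; Feb 13 is Sun; Mar 13 is Mon; Apr 13 is Thu; May 13 is Sat; Jun 13 is Tue; Jul 13 is Thu; Aug 13 is Sun; Sep 13 is Wed; Oct 13 is Fri ✓; Nov 13 is Mon; Dec 13 is Wed.
Friday the 13ths: Oct.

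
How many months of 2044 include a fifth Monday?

4

A month has five Mondays exactly when Monday falls within its first (length − 28) days.
Jan: 31 days, starts Fri → 5 of Fri, Sat, Sun
Feb: 29 days, starts Mon → 5 of Mon ✓
Mar: 31 days, starts Tue → 5 of Tue, Wed, Thu
Apr: 30 days, starts Fri → 5 of Fri, Sat
May: 31 days, starts Sun → 5 of Sun, Mon, Tue ✓
Jun: 30 days, starts Wed → 5 of Wed, Thu
Jul: 31 days, starts Fri → 5 of Fri, Sat, Sun
Aug: 31 days, starts Mon → 5 of Mon, Tue, Wed ✓
Sep: 30 days, starts Thu → 5 of Thu, Fri
Oct: 31 days, starts Sat → 5 of Sat, Sun, Mon ✓
Nov: 30 days, starts Tue → 5 of Tue, Wed
Dec: 31 days, starts Thu → 5 of Thu, Fri, Sat
Months with five Mondays: Feb, May, Aug, Oct.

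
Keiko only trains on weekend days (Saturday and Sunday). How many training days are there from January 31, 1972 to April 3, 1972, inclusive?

18

January 31, 1972 is a Monday.
That's 64 days from start to end, counting both.
64 = 7 × 9 + 1, so there are 9 full weeks plus 1 extra day.
Each full week contributes 2 weekend days (Sat, Sun): 9 × 2 = 18.
The 1 extra day is Monday — none qualify.
Total: 18 + 0 = 18.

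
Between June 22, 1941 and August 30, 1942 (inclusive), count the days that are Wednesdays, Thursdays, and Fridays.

June 22, 1941 is a Sunday.
The range spans 435 days (inclusive of both endpoints).
435 = 7 × 62 + 1, so there are 62 full weeks plus 1 extra day.
Each full week contributes 3 days from the set (Wed, Thu, Fri): 62 × 3 = 186.
The 1 extra day is Sunday — none qualify.
Total: 186 + 0 = 186.

186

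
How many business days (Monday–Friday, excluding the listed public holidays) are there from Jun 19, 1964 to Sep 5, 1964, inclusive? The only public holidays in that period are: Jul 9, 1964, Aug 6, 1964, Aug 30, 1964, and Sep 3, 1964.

Jun 19, 1964 is a Friday.
The range spans 79 days (inclusive of both endpoints).
79 = 7 × 11 + 2, so there are 11 full weeks plus 2 extra days.
Each full week contributes 5 weekdays (Mon–Fri): 11 × 5 = 55.
The 2 extra days are Friday, Saturday — 1 of them qualifies.
Total: 55 + 1 = 56.
Holidays: Jul 9, 1964 (Thu); Aug 6, 1964 (Thu); Aug 30, 1964 (Sun); Sep 3, 1964 (Thu).
3 of the 4 holidays fall on weekdays; the rest are weekends and were already excluded.
Business days: 56 − 3 = 53.

53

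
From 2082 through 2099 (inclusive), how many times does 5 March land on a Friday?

Day of week of March 5 in each year:
2082: Thu, 2083: Fri ✓, 2084: Sun, 2085: Mon, 2086: Tue, 2087: Wed, 2088: Fri ✓, 2089: Sat, 2090: Sun, 2091: Mon, 2092: Wed, 2093: Thu, 2094: Fri ✓, 2095: Sat, 2096: Mon, 2097: Tue, 2098: Wed, 2099: Thu
Fridays: 2083, 2088, 2094.

3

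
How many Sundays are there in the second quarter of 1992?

1992-04-01 is a Wednesday.
From 1992-04-01 to 1992-06-30 is 91 days inclusive.
91 = 7 × 13, so the span is exactly 13 full weeks.
Each full week contributes one Sunday: 13 so far.

13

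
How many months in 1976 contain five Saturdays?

A month has five Saturdays exactly when Saturday falls within its first (length − 28) days.
Jan: 31 days, starts Thu → 5 of Thu, Fri, Sat ✓
Feb: 29 days, starts Sun → 5 of Sun
Mar: 31 days, starts Mon → 5 of Mon, Tue, Wed
Apr: 30 days, starts Thu → 5 of Thu, Fri
May: 31 days, starts Sat → 5 of Sat, Sun, Mon ✓
Jun: 30 days, starts Tue → 5 of Tue, Wed
Jul: 31 days, starts Thu → 5 of Thu, Fri, Sat ✓
Aug: 31 days, starts Sun → 5 of Sun, Mon, Tue
Sep: 30 days, starts Wed → 5 of Wed, Thu
Oct: 31 days, starts Fri → 5 of Fri, Sat, Sun ✓
Nov: 30 days, starts Mon → 5 of Mon, Tue
Dec: 31 days, starts Wed → 5 of Wed, Thu, Fri
Months with five Saturdays: Jan, May, Jul, Oct.

4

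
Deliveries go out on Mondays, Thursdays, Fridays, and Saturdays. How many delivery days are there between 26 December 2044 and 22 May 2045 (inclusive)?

85

26 December 2044 is a Monday.
That's 148 days from start to end, counting both.
148 = 7 × 21 + 1, so there are 21 full weeks plus 1 extra day.
Each full week contributes 4 days from the set (Mon, Thu, Fri, Sat): 21 × 4 = 84.
The 1 extra day is Mon — 1 of them qualifies.
Total: 84 + 1 = 85.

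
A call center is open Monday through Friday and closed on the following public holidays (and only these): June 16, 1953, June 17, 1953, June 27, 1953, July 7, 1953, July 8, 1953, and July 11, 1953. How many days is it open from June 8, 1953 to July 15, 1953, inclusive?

24

June 8, 1953 is a Monday.
The range spans 38 days (inclusive of both endpoints).
38 = 7 × 5 + 3, so there are 5 full weeks plus 3 extra days.
Each full week contributes 5 weekdays (Mon–Fri): 5 × 5 = 25.
The 3 extra days are Monday, Tuesday, Wednesday — 3 of them qualify.
Total: 25 + 3 = 28.
Holidays: June 16, 1953 (Tue); June 17, 1953 (Wed); June 27, 1953 (Sat); July 7, 1953 (Tue); July 8, 1953 (Wed); July 11, 1953 (Sat).
4 of the 6 holidays fall on weekdays; the rest are weekends and were already excluded.
Business days: 28 − 4 = 24.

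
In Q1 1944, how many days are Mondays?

13

1944-01-01 is a Saturday.
That's 91 days from start to end, counting both.
91 = 7 × 13, so the span is exactly 13 full weeks.
Each full week contributes one Monday: 13 so far.
Total: 13.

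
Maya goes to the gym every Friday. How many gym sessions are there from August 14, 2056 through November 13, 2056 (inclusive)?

August 14, 2056 is a Monday.
That's 92 days from start to end, counting both.
92 = 7 × 13 + 1, so there are 13 full weeks plus 1 extra day.
Each full week contributes one Friday: 13 so far.
The 1 extra day is Mon — none qualify.
Total: 13 + 0 = 13.

13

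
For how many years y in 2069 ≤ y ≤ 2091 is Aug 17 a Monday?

3

Day of week of August 17 in each year:
2069: Sat, 2070: Sun, 2071: Mon ✓, 2072: Wed, 2073: Thu, 2074: Fri, 2075: Sat, 2076: Mon ✓, 2077: Tue, 2078: Wed, 2079: Thu, 2080: Sat, 2081: Sun, 2082: Mon ✓, 2083: Tue, 2084: Thu, 2085: Fri, 2086: Sat, 2087: Sun, 2088: Tue, 2089: Wed, 2090: Thu, 2091: Fri
Mondays: 2071, 2076, 2082.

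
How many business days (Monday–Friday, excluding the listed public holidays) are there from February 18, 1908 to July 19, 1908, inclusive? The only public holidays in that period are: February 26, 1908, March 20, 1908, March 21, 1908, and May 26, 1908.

106 business days

February 18, 1908 is a Tuesday.
That's 153 days from start to end, counting both.
153 = 7 × 21 + 6, so there are 21 full weeks plus 6 extra days.
Each full week contributes 5 weekdays (Mon–Fri): 21 × 5 = 105.
The 6 extra days are Tuesday, Wednesday, Thursday, Friday, Saturday, Sunday — 4 of them qualify.
Total: 105 + 4 = 109.
Holidays: February 26, 1908 (Wed); March 20, 1908 (Fri); March 21, 1908 (Sat); May 26, 1908 (Tue).
3 of the 4 holidays fall on weekdays; the rest are weekends and were already excluded.
Business days: 109 − 3 = 106.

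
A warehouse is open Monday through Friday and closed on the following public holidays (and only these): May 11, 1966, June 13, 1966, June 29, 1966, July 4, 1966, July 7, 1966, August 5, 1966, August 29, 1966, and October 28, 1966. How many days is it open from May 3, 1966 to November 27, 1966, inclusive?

141

May 3, 1966 is a Tuesday.
The range spans 209 days (inclusive of both endpoints).
209 = 7 × 29 + 6, so there are 29 full weeks plus 6 extra days.
Each full week contributes 5 weekdays (Mon–Fri): 29 × 5 = 145.
The 6 extra days are Tue, Wed, Thu, Fri, Sat, Sun — 4 of them qualify.
Total: 145 + 4 = 149.
Holidays: May 11, 1966 (Wed); June 13, 1966 (Mon); June 29, 1966 (Wed); July 4, 1966 (Mon); July 7, 1966 (Thu); August 5, 1966 (Fri); August 29, 1966 (Mon); October 28, 1966 (Fri).
All 8 holidays fall on weekdays, so subtract 8.
Business days: 149 − 8 = 141.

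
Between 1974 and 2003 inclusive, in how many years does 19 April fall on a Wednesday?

4

Day of week of April 19 in each year:
1974: Fri, 1975: Sat, 1976: Mon, 1977: Tue, 1978: Wed ✓, 1979: Thu, 1980: Sat, 1981: Sun, 1982: Mon, 1983: Tue, 1984: Thu, 1985: Fri, 1986: Sat, 1987: Sun, 1988: Tue, 1989: Wed ✓, 1990: Thu, 1991: Fri, 1992: Sun, 1993: Mon, 1994: Tue, 1995: Wed ✓, 1996: Fri, 1997: Sat, 1998: Sun, 1999: Mon, 2000: Wed ✓, 2001: Thu, 2002: Fri, 2003: Sat
Wednesdays: 1978, 1989, 1995, 2000.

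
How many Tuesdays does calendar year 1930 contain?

1930-01-01 is a Wednesday.
From 1930-01-01 to 1930-12-31 is 365 days inclusive.
365 = 7 × 52 + 1, so there are 52 full weeks plus 1 extra day.
Each full week contributes one Tuesday: 52 so far.
The 1 extra day is Wednesday — none qualify.
Total: 52 + 0 = 52.

52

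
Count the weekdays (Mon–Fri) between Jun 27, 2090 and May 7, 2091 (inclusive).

225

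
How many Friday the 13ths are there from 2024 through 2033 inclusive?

16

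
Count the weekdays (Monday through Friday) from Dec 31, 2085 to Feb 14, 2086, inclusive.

Dec 31, 2085 is a Monday.
That's 46 days from start to end, counting both.
46 = 7 × 6 + 4, so there are 6 full weeks plus 4 extra days.
Each full week contributes 5 weekdays (Mon–Fri): 6 × 5 = 30.
The 4 extra days are Mon, Tue, Wed, Thu — 4 of them qualify.
Total: 30 + 4 = 34.

34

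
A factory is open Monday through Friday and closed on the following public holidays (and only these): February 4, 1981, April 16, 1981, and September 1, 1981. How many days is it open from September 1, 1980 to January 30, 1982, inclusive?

367

September 1, 1980 is a Monday.
From September 1, 1980 to January 30, 1982 is 517 days inclusive.
517 = 7 × 73 + 6, so there are 73 full weeks plus 6 extra days.
Each full week contributes 5 weekdays (Mon–Fri): 73 × 5 = 365.
The 6 extra days are Monday, Tuesday, Wednesday, Thursday, Friday, Saturday — 5 of them qualify.
Total: 365 + 5 = 370.
Holidays: February 4, 1981 (Wed); April 16, 1981 (Thu); September 1, 1981 (Tue).
All 3 holidays fall on weekdays, so subtract 3.
Business days: 370 − 3 = 367.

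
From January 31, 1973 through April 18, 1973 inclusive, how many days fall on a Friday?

11

January 31, 1973 is a Wednesday.
That's 78 days from start to end, counting both.
78 = 7 × 11 + 1, so there are 11 full weeks plus 1 extra day.
Each full week contributes one Friday: 11 so far.
The 1 extra day is Wednesday — none qualify.
Total: 11 + 0 = 11.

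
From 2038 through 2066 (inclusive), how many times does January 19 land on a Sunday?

4

Day of week of January 19 in each year:
2038: Tue, 2039: Wed, 2040: Thu, 2041: Sat, 2042: Sun ✓, 2043: Mon, 2044: Tue, 2045: Thu, 2046: Fri, 2047: Sat, 2048: Sun ✓, 2049: Tue, 2050: Wed, 2051: Thu, 2052: Fri, 2053: Sun ✓, 2054: Mon, 2055: Tue, 2056: Wed, 2057: Fri, 2058: Sat, 2059: Sun ✓, 2060: Mon, 2061: Wed, 2062: Thu, 2063: Fri, 2064: Sat, 2065: Mon, 2066: Tue
Sundays: 2042, 2048, 2053, 2059.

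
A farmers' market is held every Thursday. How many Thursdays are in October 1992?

1 October 1992 is a Thursday.
That's 31 days from start to end, counting both.
31 = 7 × 4 + 3, so there are 4 full weeks plus 3 extra days.
Each full week contributes one Thursday: 4 so far.
The 3 extra days are Thursday, Friday, Saturday — 1 of them qualifies.
Total: 4 + 1 = 5.

5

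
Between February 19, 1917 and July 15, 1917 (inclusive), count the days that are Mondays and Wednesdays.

February 19, 1917 is a Monday.
The range spans 147 days (inclusive of both endpoints).
147 = 7 × 21, so the span is exactly 21 full weeks.
Each full week contributes 2 days from the set (Mon, Wed): 21 × 2 = 42.
Total: 42.

42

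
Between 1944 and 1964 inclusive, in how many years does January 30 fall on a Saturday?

Day of week of January 30 in each year:
1944: Sun, 1945: Tue, 1946: Wed, 1947: Thu, 1948: Fri, 1949: Sun, 1950: Mon, 1951: Tue, 1952: Wed, 1953: Fri, 1954: Sat ✓, 1955: Sun, 1956: Mon, 1957: Wed, 1958: Thu, 1959: Fri, 1960: Sat ✓, 1961: Mon, 1962: Tue, 1963: Wed, 1964: Thu
Saturdays: 1954, 1960.

2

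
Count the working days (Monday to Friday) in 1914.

261

January 1, 1914 is a Thursday.
That's 365 days from start to end, counting both.
365 = 7 × 52 + 1, so there are 52 full weeks plus 1 extra day.
Each full week contributes 5 weekdays (Mon–Fri): 52 × 5 = 260.
The 1 extra day is Thursday — 1 of them qualifies.
Total: 260 + 1 = 261.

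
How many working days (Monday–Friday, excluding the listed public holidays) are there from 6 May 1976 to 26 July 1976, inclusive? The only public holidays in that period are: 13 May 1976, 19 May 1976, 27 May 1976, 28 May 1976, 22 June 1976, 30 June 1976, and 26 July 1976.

51 working days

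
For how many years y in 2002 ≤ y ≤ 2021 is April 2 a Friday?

3

Day of week of April 2 in each year:
2002: Tue, 2003: Wed, 2004: Fri ✓, 2005: Sat, 2006: Sun, 2007: Mon, 2008: Wed, 2009: Thu, 2010: Fri ✓, 2011: Sat, 2012: Mon, 2013: Tue, 2014: Wed, 2015: Thu, 2016: Sat, 2017: Sun, 2018: Mon, 2019: Tue, 2020: Thu, 2021: Fri ✓
Fridays: 2004, 2010, 2021.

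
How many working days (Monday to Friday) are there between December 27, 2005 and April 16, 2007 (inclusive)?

December 27, 2005 is a Tuesday.
The range spans 476 days (inclusive of both endpoints).
476 = 7 × 68, so the span is exactly 68 full weeks.
Each full week contributes 5 weekdays (Mon–Fri): 68 × 5 = 340.

340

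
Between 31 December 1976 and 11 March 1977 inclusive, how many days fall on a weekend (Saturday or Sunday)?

31 December 1976 is a Friday.
From 31 December 1976 to 11 March 1977 is 71 days inclusive.
71 = 7 × 10 + 1, so there are 10 full weeks plus 1 extra day.
Each full week contributes 2 weekend days (Sat, Sun): 10 × 2 = 20.
The 1 extra day is Fri — none qualify.
Total: 20 + 0 = 20.

20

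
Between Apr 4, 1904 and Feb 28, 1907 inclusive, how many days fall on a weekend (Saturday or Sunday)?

302

Apr 4, 1904 is a Monday.
From Apr 4, 1904 to Feb 28, 1907 is 1061 days inclusive.
1061 = 7 × 151 + 4, so there are 151 full weeks plus 4 extra days.
Each full week contributes 2 weekend days (Sat, Sun): 151 × 2 = 302.
The 4 extra days are Mon, Tue, Wed, Thu — none qualify.
Total: 302 + 0 = 302.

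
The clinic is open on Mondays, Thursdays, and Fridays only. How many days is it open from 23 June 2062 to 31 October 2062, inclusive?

56

23 June 2062 is a Friday.
From 23 June 2062 to 31 October 2062 is 131 days inclusive.
131 = 7 × 18 + 5, so there are 18 full weeks plus 5 extra days.
Each full week contributes 3 days from the set (Mon, Thu, Fri): 18 × 3 = 54.
The 5 extra days are Fri, Sat, Sun, Mon, Tue — 2 of them qualify.
Total: 54 + 2 = 56.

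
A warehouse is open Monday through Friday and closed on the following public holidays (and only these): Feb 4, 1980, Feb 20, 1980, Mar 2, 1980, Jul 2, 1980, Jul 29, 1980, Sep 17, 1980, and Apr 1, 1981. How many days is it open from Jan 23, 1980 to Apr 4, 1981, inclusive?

Jan 23, 1980 is a Wednesday.
That's 438 days from start to end, counting both.
438 = 7 × 62 + 4, so there are 62 full weeks plus 4 extra days.
Each full week contributes 5 weekdays (Mon–Fri): 62 × 5 = 310.
The 4 extra days are Wed, Thu, Fri, Sat — 3 of them qualify.
Total: 310 + 3 = 313.
Holidays: Feb 4, 1980 (Mon); Feb 20, 1980 (Wed); Mar 2, 1980 (Sun); Jul 2, 1980 (Wed); Jul 29, 1980 (Tue); Sep 17, 1980 (Wed); Apr 1, 1981 (Wed).
6 of the 7 holidays fall on weekdays; the rest are weekends and were already excluded.
Business days: 313 − 6 = 307.

307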